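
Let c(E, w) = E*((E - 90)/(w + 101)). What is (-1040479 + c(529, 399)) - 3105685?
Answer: -2072849769/500 ≈ -4.1457e+6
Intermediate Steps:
c(E, w) = E*(-90 + E)/(101 + w) (c(E, w) = E*((-90 + E)/(101 + w)) = E*(-90 + E)/(101 + w))
(-1040479 + c(529, 399)) - 3105685 = (-1040479 + 529*(-90 + 529)/(101 + 399)) - 3105685 = (-1040479 + 529*439/500) - 3105685 = (-1040479 + 529*(1/500)*439) - 3105685 = (-1040479 + 232231/500) - 3105685 = -520007269/500 - 3105685 = -2072849769/500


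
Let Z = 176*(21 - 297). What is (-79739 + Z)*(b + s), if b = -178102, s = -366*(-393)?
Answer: 4396585160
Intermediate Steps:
Z = -48576 (Z = 176*(-276) = -48576)
s = 143838
(-79739 + Z)*(b + s) = (-79739 - 48576)*(-178102 + 143838) = -128315*(-34264) = 4396585160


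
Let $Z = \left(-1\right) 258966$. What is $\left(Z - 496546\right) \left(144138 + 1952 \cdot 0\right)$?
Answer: $-108897988656$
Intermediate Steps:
$Z = -258966$
$\left(Z - 496546\right) \left(144138 + 1952 \cdot 0\right) = \left(-258966 - 496546\right) \left(144138 + 1952 \cdot 0\right) = - 755512 \left(144138 + 0\right) = \left(-755512\right) 144138 = -108897988656$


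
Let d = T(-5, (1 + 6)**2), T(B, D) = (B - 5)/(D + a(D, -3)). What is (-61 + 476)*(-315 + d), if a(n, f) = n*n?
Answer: -6405608/49 ≈ -1.3073e+5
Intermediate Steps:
a(n, f) = n**2
T(B, D) = (-5 + B)/(D + D**2) (T(B, D) = (B - 5)/(D + D**2) = (-5 + B)/(D + D**2))
d = -1/245 (d = (-5 - 5)/(((1 + 6)**2)*(1 + (1 + 6)**2)) = -10/(7**2*(1 + 7**2)) = -10/(49*(1 + 49)) = (1/49)*(-10)/50 = (1/49)*(1/50)*(-10) = -1/245 ≈ -0.0040816)
(-61 + 476)*(-315 + d) = (-61 + 476)*(-315 - 1/245) = 415*(-77176/245) = -6405608/49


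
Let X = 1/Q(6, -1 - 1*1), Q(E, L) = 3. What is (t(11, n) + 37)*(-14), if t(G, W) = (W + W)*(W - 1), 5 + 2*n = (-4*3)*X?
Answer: -1211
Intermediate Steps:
X = 1/3 ≈ 0.33333
n = -9/2 (n = -5/2 + (-4*3*(1/3))/2 = -5/2 + (-12*1/3)/2 = -5/2 + (1/2)*(-4) = -5/2 - 2 = -9/2 ≈ -4.5000)
t(G, W) = 2*W*(-1 + W) (t(G, W) = (2*W)*(-1 + W) = 2*W*(-1 + W))
(t(11, n) + 37)*(-14) = (2*(-9/2)*(-1 - 9/2) + 37)*(-14) = (2*(-9/2)*(-11/2) + 37)*(-14) = (99/2 + 37)*(-14) = (173/2)*(-14) = -1211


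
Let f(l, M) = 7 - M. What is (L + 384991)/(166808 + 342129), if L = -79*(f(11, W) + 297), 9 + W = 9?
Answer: 360975/508937 ≈ 0.70927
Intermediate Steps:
W = 0 (W = -9 + 9 = 0)
L = -24016 (L = -79*((7 - 1*0) + 297) = -79*((7 + 0) + 297) = -79*(7 + 297) = -79*304 = -24016)
(L + 384991)/(166808 + 342129) = (-24016 + 384991)/(166808 + 342129) = 360975/508937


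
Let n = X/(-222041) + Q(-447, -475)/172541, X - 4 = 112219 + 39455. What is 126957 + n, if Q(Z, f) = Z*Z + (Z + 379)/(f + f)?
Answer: 2310347840033153694/18197808685975 ≈ 1.2696e+5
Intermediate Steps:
X = 151678 (X = 4 + (112219 + 39455) = 4 + 151674 = 151678)
Q(Z, f) = Z**2 + (379 + Z)/(2*f) (Q(Z, f) = Z**2 + (379 + Z)/((2*f)) = Z**2 + (379 + Z)*(1/(2*f)) = Z**2 + (379 + Z)/(2*f))
n = 8642687825619/18197808685975 (n = 151678/(-222041) + ((1/2)*(379 - 447 + 2*(-475)*(-447)**2)/(-475))/172541 = 151678*(-1/222041) + ((1/2)*(-1/475)*(379 - 447 + 2*(-475)*199809))*(1/172541) = -151678/222041 + ((1/2)*(-1/475)*(379 - 447 - 189818550))*(1/172541) = -151678/222041 + ((1/2)*(-1/475)*(-189818618))*(1/172541) = -151678/222041 + (94909309/475)*(1/172541) = -151678/222041 + 94909309/81956975 = 8642687825619/18197808685975 ≈ 0.47493)
126957 + n = 126957 + 8642687825619/18197808685975 = 2310347840033153694/18197808685975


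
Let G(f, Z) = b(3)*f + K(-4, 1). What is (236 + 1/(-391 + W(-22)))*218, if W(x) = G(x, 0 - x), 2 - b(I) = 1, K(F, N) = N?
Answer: 10598179/206 ≈ 51448.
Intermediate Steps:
b(I) = 1 (b(I) = 2 - 1*1 = 2 - 1 = 1)
G(f, Z) = 1 + f (G(f, Z) = 1*f + 1 = f + 1 = 1 + f)
W(x) = 1 + x
(236 + 1/(-391 + W(-22)))*218 = (236 + 1/(-391 + (1 - 22)))*218 = (236 + 1/(-391 - 21))*218 = (236 + 1/(-412))*218 = (236 - 1/412)*218 = (97231/412)*218 = 10598179/206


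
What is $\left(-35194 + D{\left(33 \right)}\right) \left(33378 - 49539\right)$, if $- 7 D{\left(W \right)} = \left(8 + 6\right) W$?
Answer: $569836860$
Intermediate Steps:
$D{\left(W \right)} = - 2 W$ ($D{\left(W \right)} = - \frac{\left(8 + 6\right) W}{7} = - \frac{14 W}{7} = - 2 W$)
$\left(-35194 + D{\left(33 \right)}\right) \left(33378 - 49539\right) = \left(-35194 - 66\right) \left(33378 - 49539\right) = \left(-35194 - 66\right) \left(-16161\right) = \left(-35260\right) \left(-16161\right) = 569836860$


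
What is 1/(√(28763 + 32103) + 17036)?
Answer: 8518/145082215 - √60866/290164430 ≈ 5.7861e-5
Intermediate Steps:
1/(√(28763 + 32103) + 17036) = 1/(√60866 + 17036) = 1/(17036 + √60866)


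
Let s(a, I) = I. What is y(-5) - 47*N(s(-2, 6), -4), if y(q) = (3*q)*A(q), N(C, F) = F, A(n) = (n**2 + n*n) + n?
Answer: -487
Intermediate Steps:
A(n) = n + 2*n**2 (A(n) = (n**2 + n**2) + n = 2*n**2 + n = n + 2*n**2)
y(q) = 3*q**2*(1 + 2*q) (y(q) = (3*q)*(q*(1 + 2*q)) = 3*q**2*(1 + 2*q))
y(-5) - 47*N(s(-2, 6), -4) = (-5)**2*(3 + 6*(-5)) - 47*(-4) = 25*(3 - 30) + 188 = 25*(-27) + 188 = -675 + 188 = -487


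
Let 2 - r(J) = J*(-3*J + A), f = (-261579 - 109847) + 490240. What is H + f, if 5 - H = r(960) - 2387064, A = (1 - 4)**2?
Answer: -250279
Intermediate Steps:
f = 118814 (f = -371426 + 490240 = 118814)
A = 9 (A = (-3)**2 = 9)
r(J) = 2 - J*(9 - 3*J) (r(J) = 2 - J*(-3*J + 9) = 2 - J*(9 - 3*J))
H = -369093 (H = 5 - ((2 - 9*960 + 3*960**2) - 2387064) = 5 - ((2 - 8640 + 3*921600) - 2387064) = 5 - ((2 - 8640 + 2764800) - 2387064) = 5 - (2756162 - 2387064) = 5 - 1*369098 = 5 - 369098 = -369093)
H + f = -369093 + 118814 = -250279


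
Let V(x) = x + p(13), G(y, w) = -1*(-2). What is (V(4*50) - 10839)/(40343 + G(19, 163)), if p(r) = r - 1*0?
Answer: -10626/40345 ≈ -0.26338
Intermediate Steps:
G(y, w) = 2
p(r) = r (p(r) = r + 0 = r)
V(x) = 13 + x (V(x) = x + 13 = 13 + x)
(V(4*50) - 10839)/(40343 + G(19, 163)) = ((13 + 4*50) - 10839)/(40343 + 2) = ((13 + 200) - 10839)/40345 = (213 - 10839)*(1/40345) = -10626*1/40345 = -10626/40345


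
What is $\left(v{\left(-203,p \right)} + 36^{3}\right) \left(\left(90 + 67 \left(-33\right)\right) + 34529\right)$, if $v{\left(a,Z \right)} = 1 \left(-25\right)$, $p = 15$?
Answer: $1511217448$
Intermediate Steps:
$v{\left(a,Z \right)} = -25$
$\left(v{\left(-203,p \right)} + 36^{3}\right) \left(\left(90 + 67 \left(-33\right)\right) + 34529\right) = \left(-25 + 36^{3}\right) \left(\left(90 + 67 \left(-33\right)\right) + 34529\right) = \left(-25 + 46656\right) \left(\left(90 - 2211\right) + 34529\right) = 46631 \left(-2121 + 34529\right) = 46631 \cdot 32408 = 1511217448$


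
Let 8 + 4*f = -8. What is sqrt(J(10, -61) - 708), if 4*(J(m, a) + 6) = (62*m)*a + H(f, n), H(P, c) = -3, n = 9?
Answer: I*sqrt(40679)/2 ≈ 100.85*I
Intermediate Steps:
f = -4 (f = -2 + (1/4)*(-8) = -2 - 2 = -4)
J(m, a) = -27/4 + 31*a*m/2 (J(m, a) = -6 + ((62*m)*a - 3)/4 = -6 + (62*a*m - 3)/4 = -6 + (-3 + 62*a*m)/4 = -6 + (-3/4 + 31*a*m/2) = -27/4 + 31*a*m/2)
sqrt(J(10, -61) - 708) = sqrt((-27/4 + (31/2)*(-61)*10) - 708) = sqrt((-27/4 - 9455) - 708) = sqrt(-37847/4 - 708) = sqrt(-40679/4) = I*sqrt(40679)/2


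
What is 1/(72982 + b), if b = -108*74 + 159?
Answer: 1/65149 ≈ 1.5349e-5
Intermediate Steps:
b = -7833 (b = -7992 + 159 = -7833)
1/(72982 + b) = 1/(72982 - 7833) = 1/65149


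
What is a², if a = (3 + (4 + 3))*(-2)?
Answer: 400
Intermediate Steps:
a = -20 (a = (3 + 7)*(-2) = 10*(-2) = -20)
a² = (-20)² = 400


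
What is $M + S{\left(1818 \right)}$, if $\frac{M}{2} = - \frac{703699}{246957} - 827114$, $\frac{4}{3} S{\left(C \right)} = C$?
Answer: $- \frac{816375731449}{493914} \approx -1.6529 \cdot 10^{6}$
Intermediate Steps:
$S{\left(C \right)} = \frac{3 C}{4}$
$M = - \frac{408524591594}{246957}$ ($M = 2 \left(- \frac{703699}{246957} - 827114\right) = 2 \left(- \frac{204262295797}{246957}\right) = - \frac{408524591594}{246957} \approx -1.6542 \cdot 10^{6}$)
$M + S{\left(1818 \right)} = - \frac{408524591594}{246957} + \frac{3}{4} \cdot 1818 = - \frac{408524591594}{246957} + \frac{2727}{2} = - \frac{816375731449}{493914}$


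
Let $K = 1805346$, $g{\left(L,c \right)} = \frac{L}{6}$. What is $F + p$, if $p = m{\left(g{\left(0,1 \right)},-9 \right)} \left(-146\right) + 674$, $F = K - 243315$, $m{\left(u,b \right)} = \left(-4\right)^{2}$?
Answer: $1560369$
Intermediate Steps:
$g{\left(L,c \right)} = \frac{L}{6}$ ($g{\left(L,c \right)} = L \frac{1}{6} = \frac{L}{6}$)
$m{\left(u,b \right)} = 16$
$F = 1562031$ ($F = 1805346 - 243315 = 1562031$)
$p = -1662$ ($p = 16 \left(-146\right) + 674 = -2336 + 674 = -1662$)
$F + p = 1562031 - 1662 = 1560369$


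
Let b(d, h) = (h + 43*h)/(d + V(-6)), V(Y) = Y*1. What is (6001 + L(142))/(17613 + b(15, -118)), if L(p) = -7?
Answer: 53946/153325 ≈ 0.35184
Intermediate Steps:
V(Y) = Y
b(d, h) = 44*h/(-6 + d) (b(d, h) = (h + 43*h)/(d - 6) = (44*h)/(-6 + d) = 44*h/(-6 + d))
(6001 + L(142))/(17613 + b(15, -118)) = (6001 - 7)/(17613 + 44*(-118)/(-6 + 15)) = 5994/(17613 + 44*(-118)/9) = 5994/(17613 + 44*(-118)*(⅑)) = 5994/(17613 - 5192/9) = 5994/(153325/9) = 5994*(9/153325) = 53946/153325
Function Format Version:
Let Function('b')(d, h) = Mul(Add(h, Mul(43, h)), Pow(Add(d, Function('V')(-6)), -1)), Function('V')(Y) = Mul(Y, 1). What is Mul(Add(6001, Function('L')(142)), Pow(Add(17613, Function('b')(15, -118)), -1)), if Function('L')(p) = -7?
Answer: Rational(53946, 153325) ≈ 0.35184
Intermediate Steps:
Function('V')(Y) = Y
Function('b')(d, h) = Mul(44, h, Pow(Add(-6, d), -1)) (Function('b')(d, h) = Mul(Add(h, Mul(43, h)), Pow(Add(d, -6), -1)) = Mul(Mul(44, h), Pow(Add(-6, d), -1)) = Mul(44, h, Pow(Add(-6, d), -1)))
Mul(Add(6001, Function('L')(142)), Pow(Add(17613, Function('b')(15, -118)), -1)) = Mul(Add(6001, -7), Pow(Add(17613, Mul(44, -118, Pow(Add(-6, 15), -1))), -1)) = Mul(5994, Pow(Add(17613, Mul(44, -118, Pow(9, -1))), -1)) = Mul(5994, Pow(Add(17613, Mul(44, -118, Rational(1, 9))), -1)) = Mul(5994, Pow(Add(17613, Rational(-5192, 9)), -1)) = Mul(5994, Pow(Rational(153325, 9), -1)) = Mul(5994, Rational(9, 153325)) = Rational(53946, 153325)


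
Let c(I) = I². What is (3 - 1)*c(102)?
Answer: 20808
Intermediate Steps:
(3 - 1)*c(102) = (3 - 1)*102² = 2*10404 = 20808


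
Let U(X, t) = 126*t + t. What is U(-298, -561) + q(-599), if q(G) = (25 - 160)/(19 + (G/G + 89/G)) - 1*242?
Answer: -850156564/11891 ≈ -71496.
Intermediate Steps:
U(X, t) = 127*t
q(G) = -242 - 135/(20 + 89/G) (q(G) = -135/(19 + (1 + 89/G)) - 242 = -135/(20 + 89/G) - 242 = -242 - 135/(20 + 89/G))
U(-298, -561) + q(-599) = 127*(-561) + (-21538 - 4975*(-599))/(89 + 20*(-599)) = -71247 + (-21538 + 2980025)/(89 - 11980) = -71247 + 2958487/(-11891) = -71247 - 1/11891*2958487 = -71247 - 2958487/11891 = -850156564/11891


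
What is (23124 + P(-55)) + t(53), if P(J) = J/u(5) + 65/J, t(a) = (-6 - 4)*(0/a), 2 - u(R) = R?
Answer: 763658/33 ≈ 23141.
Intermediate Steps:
u(R) = 2 - R
t(a) = 0 (t(a) = -10*0 = 0)
P(J) = 65/J - J/3 (P(J) = J/(2 - 1*5) + 65/J = J/(2 - 5) + 65/J = J/(-3) + 65/J = J*(-⅓) + 65/J = -J/3 + 65/J = 65/J - J/3)
(23124 + P(-55)) + t(53) = (23124 + (65/(-55) - ⅓*(-55))) + 0 = (23124 + (65*(-1/55) + 55/3)) + 0 = (23124 + (-13/11 + 55/3)) + 0 = (23124 + 566/33) + 0 = 763658/33 + 0 = 763658/33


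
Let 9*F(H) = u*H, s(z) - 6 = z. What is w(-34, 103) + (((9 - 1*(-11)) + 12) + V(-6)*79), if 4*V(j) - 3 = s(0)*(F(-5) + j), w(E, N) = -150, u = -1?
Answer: -8447/12 ≈ -703.92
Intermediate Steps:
s(z) = 6 + z
F(H) = -H/9 (F(H) = (-H)/9 = -H/9)
V(j) = 19/12 + 3*j/2 (V(j) = ¾ + ((6 + 0)*(-⅑*(-5) + j))/4 = ¾ + (6*(5/9 + j))/4 = ¾ + (10/3 + 6*j)/4 = ¾ + (⅚ + 3*j/2) = 19/12 + 3*j/2)
w(-34, 103) + (((9 - 1*(-11)) + 12) + V(-6)*79) = -150 + (((9 - 1*(-11)) + 12) + (19/12 + (3/2)*(-6))*79) = -150 + (((9 + 11) + 12) + (19/12 - 9)*79) = -150 + ((20 + 12) - 89/12*79) = -150 + (32 - 7031/12) = -150 - 6647/12 = -8447/12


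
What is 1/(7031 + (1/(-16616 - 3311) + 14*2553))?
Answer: 19927/852337570 ≈ 2.3379e-5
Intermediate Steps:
1/(7031 + (1/(-16616 - 3311) + 14*2553)) = 1/(7031 + (1/(-19927) + 35742)) = 1/(7031 + (-1/19927 + 35742)) = 1/(7031 + 712230833/19927) = 1/(852337570/19927) = 19927/852337570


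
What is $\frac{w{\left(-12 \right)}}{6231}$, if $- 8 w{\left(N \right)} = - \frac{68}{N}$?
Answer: $- \frac{17}{149544} \approx -0.00011368$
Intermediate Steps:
$w{\left(N \right)} = \frac{17}{2 N}$ ($w{\left(N \right)} = - \frac{\left(-68\right) \frac{1}{N}}{8} = \frac{17}{2 N}$)
$\frac{w{\left(-12 \right)}}{6231} = \frac{\frac{17}{2} \frac{1}{-12}}{6231} = \frac{17}{2} \left(- \frac{1}{12}\right) \frac{1}{6231} = \left(- \frac{17}{24}\right) \frac{1}{6231} = - \frac{17}{149544}$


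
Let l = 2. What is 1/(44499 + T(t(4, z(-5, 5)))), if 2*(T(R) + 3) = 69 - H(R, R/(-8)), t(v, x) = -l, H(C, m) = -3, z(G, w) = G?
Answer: 1/44532 ≈ 2.2456e-5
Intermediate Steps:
t(v, x) = -2 (t(v, x) = -1*2 = -2)
T(R) = 33 (T(R) = -3 + (69 - 1*(-3))/2 = -3 + (69 + 3)/2 = -3 + (1/2)*72 = -3 + 36 = 33)
1/(44499 + T(t(4, z(-5, 5)))) = 1/(44499 + 33) = 1/44532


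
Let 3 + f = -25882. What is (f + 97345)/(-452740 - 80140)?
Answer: -3573/26644 ≈ -0.13410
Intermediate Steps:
f = -25885 (f = -3 - 25882 = -25885)
(f + 97345)/(-452740 - 80140) = (-25885 + 97345)/(-452740 - 80140) = 71460/(-532880) = 71460*(-1/532880) = -3573/26644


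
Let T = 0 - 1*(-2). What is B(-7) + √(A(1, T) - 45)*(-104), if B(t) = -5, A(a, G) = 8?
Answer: -5 - 104*I*√37 ≈ -5.0 - 632.61*I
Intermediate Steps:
T = 2 (T = 0 + 2 = 2)
B(-7) + √(A(1, T) - 45)*(-104) = -5 + √(8 - 45)*(-104) = -5 + √(-37)*(-104) = -5 + (I*√37)*(-104) = -5 - 104*I*√37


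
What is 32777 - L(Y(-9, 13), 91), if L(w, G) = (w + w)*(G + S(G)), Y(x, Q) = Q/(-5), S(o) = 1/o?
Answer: 1163759/35 ≈ 33250.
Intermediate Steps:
Y(x, Q) = -Q/5 (Y(x, Q) = Q*(-⅕) = -Q/5)
L(w, G) = 2*w*(G + 1/G) (L(w, G) = (w + w)*(G + 1/G) = (2*w)*(G + 1/G) = 2*w*(G + 1/G))
32777 - L(Y(-9, 13), 91) = 32777 - 2*(-⅕*13)*(1 + 91²)/91 = 32777 - 2*(-13)*(1 + 8281)/(5*91) = 32777 - 2*(-13)*8282/(5*91) = 32777 - 1*(-16564/35) = 32777 + 16564/35 = 1163759/35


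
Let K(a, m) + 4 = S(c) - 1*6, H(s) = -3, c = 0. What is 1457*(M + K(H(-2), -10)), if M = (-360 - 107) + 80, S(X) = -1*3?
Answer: -582800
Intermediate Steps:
S(X) = -3
M = -387 (M = -467 + 80 = -387)
K(a, m) = -13 (K(a, m) = -4 + (-3 - 1*6) = -4 + (-3 - 6) = -4 - 9 = -13)
1457*(M + K(H(-2), -10)) = 1457*(-387 - 13) = 1457*(-400) = -582800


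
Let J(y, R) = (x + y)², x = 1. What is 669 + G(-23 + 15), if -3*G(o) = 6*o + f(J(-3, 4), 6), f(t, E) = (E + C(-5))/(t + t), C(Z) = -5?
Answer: 16439/24 ≈ 684.96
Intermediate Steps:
J(y, R) = (1 + y)²
f(t, E) = (-5 + E)/(2*t) (f(t, E) = (E - 5)/(t + t) = (-5 + E)/((2*t)) = (-5 + E)*(1/(2*t)) = (-5 + E)/(2*t))
G(o) = -1/24 - 2*o (G(o) = -(6*o + (-5 + 6)/(2*((1 - 3)²)))/3 = -(6*o + (½)*1/(-2)²)/3 = -(6*o + (½)*1/4)/3 = -(6*o + (½)*(¼)*1)/3 = -(6*o + ⅛)/3 = -(⅛ + 6*o)/3 = -1/24 - 2*o)
669 + G(-23 + 15) = 669 + (-1/24 - 2*(-23 + 15)) = 669 + (-1/24 - 2*(-8)) = 669 + (-1/24 + 16) = 669 + 383/24 = 16439/24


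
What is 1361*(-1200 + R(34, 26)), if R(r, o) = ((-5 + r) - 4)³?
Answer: 19632425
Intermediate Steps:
R(r, o) = (-9 + r)³
1361*(-1200 + R(34, 26)) = 1361*(-1200 + (-9 + 34)³) = 1361*(-1200 + 25³) = 1361*(-1200 + 15625) = 1361*14425 = 19632425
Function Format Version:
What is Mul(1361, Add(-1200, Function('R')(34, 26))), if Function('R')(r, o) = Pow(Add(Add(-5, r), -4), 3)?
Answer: 19632425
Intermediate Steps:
Function('R')(r, o) = Pow(Add(-9, r), 3)
Mul(1361, Add(-1200, Function('R')(34, 26))) = Mul(1361, Add(-1200, Pow(Add(-9, 34), 3))) = Mul(1361, Add(-1200, Pow(25, 3))) = Mul(1361, Add(-1200, 15625)) = Mul(1361, 14425) = 19632425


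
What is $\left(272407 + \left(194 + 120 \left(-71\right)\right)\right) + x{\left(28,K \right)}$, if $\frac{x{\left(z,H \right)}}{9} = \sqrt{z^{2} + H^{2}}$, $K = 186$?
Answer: $264081 + 18 \sqrt{8845} \approx 2.6577 \cdot 10^{5}$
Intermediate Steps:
$x{\left(z,H \right)} = 9 \sqrt{H^{2} + z^{2}}$ ($x{\left(z,H \right)} = 9 \sqrt{z^{2} + H^{2}} = 9 \sqrt{H^{2} + z^{2}}$)
$\left(272407 + \left(194 + 120 \left(-71\right)\right)\right) + x{\left(28,K \right)} = \left(272407 + \left(194 + 120 \left(-71\right)\right)\right) + 9 \sqrt{186^{2} + 28^{2}} = \left(272407 + \left(194 - 8520\right)\right) + 9 \sqrt{34596 + 784} = \left(272407 - 8326\right) + 9 \sqrt{35380} = 264081 + 9 \cdot 2 \sqrt{8845} = 264081 + 18 \sqrt{8845}$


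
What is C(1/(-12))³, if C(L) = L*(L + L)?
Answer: 1/373248 ≈ 2.6792e-6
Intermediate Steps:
C(L) = 2*L² (C(L) = L*(2*L) = 2*L²)
C(1/(-12))³ = (2*(1/(-12))²)³ = (2*(-1/12)²)³ = (2*(1/144))³ = (1/72)³ = 1/373248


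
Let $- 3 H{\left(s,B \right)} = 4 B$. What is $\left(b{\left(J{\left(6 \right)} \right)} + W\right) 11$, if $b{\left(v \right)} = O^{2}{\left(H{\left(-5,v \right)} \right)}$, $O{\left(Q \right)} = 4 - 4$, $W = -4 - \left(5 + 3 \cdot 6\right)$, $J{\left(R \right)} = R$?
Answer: $-297$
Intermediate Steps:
$H{\left(s,B \right)} = - \frac{4 B}{3}$
$W = -27$ ($W = -4 - \left(5 + 18\right) = -4 - 23 = -27$)
$O{\left(Q \right)} = 0$ ($O{\left(Q \right)} = 4 - 4 = 0$)
$b{\left(v \right)} = 0$ ($b{\left(v \right)} = 0^{2} = 0$)
$\left(b{\left(J{\left(6 \right)} \right)} + W\right) 11 = \left(0 - 27\right) 11 = \left(-27\right) 11 = -297$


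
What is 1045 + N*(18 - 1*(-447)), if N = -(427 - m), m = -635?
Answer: -492785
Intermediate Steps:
N = -1062 (N = -(427 - 1*(-635)) = -(427 + 635) = -1*1062 = -1062)
1045 + N*(18 - 1*(-447)) = 1045 - 1062*(18 - 1*(-447)) = 1045 - 1062*(18 + 447) = 1045 - 1062*465 = 1045 - 493830 = -492785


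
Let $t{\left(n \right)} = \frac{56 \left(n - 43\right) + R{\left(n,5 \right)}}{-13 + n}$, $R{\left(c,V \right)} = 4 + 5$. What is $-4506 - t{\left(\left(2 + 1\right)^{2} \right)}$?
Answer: $- \frac{19919}{4} \approx -4979.8$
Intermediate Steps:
$R{\left(c,V \right)} = 9$
$t{\left(n \right)} = \frac{-2399 + 56 n}{-13 + n}$ ($t{\left(n \right)} = \frac{56 \left(n - 43\right) + 9}{-13 + n} = \frac{56 \left(-43 + n\right) + 9}{-13 + n} = \frac{\left(-2408 + 56 n\right) + 9}{-13 + n} = \frac{-2399 + 56 n}{-13 + n}$)
$-4506 - t{\left(\left(2 + 1\right)^{2} \right)} = -4506 - \frac{-2399 + 56 \left(2 + 1\right)^{2}}{-13 + \left(2 + 1\right)^{2}} = -4506 - \frac{-2399 + 56 \cdot 3^{2}}{-13 + 3^{2}} = -4506 - \frac{-2399 + 56 \cdot 9}{-13 + 9} = -4506 - \frac{-2399 + 504}{-4} = -4506 - \left(- \frac{1}{4}\right) \left(-1895\right) = -4506 - \frac{1895}{4} = - \frac{19919}{4}$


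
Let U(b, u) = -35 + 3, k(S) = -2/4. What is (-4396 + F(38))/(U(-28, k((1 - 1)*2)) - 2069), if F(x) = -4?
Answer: 400/191 ≈ 2.0942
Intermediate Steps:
k(S) = -½ (k(S) = -2*¼ = -½)
U(b, u) = -32
(-4396 + F(38))/(U(-28, k((1 - 1)*2)) - 2069) = (-4396 - 4)/(-32 - 2069) = -4400/(-2101) = -4400*(-1/2101) = 400/191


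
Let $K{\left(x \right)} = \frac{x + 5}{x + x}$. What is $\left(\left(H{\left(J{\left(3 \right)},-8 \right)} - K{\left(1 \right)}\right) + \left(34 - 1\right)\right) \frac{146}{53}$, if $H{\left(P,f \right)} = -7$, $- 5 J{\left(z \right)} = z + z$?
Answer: $\frac{3358}{53} \approx 63.359$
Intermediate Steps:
$J{\left(z \right)} = - \frac{2 z}{5}$ ($J{\left(z \right)} = - \frac{z + z}{5} = - \frac{2 z}{5}$)
$K{\left(x \right)} = \frac{5 + x}{2 x}$
$\left(\left(H{\left(J{\left(3 \right)},-8 \right)} - K{\left(1 \right)}\right) + \left(34 - 1\right)\right) \frac{146}{53} = \left(\left(-7 - \frac{5 + 1}{2 \cdot 1}\right) + \left(34 - 1\right)\right) \frac{146}{53} = \left(\left(-7 - \frac{1}{2} \cdot 1 \cdot 6\right) + \left(34 - 1\right)\right) 146 \cdot \frac{1}{53} = \left(\left(-7 - 3\right) + 33\right) \frac{146}{53} = \left(-10 + 33\right) \frac{146}{53} = 23 \cdot \frac{146}{53} = \frac{3358}{53}$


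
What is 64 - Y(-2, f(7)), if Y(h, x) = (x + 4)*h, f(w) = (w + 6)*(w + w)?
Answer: 436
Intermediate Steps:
f(w) = 2*w*(6 + w) (f(w) = (6 + w)*(2*w) = 2*w*(6 + w))
Y(h, x) = h*(4 + x) (Y(h, x) = (4 + x)*h = h*(4 + x))
64 - Y(-2, f(7)) = 64 - (-2)*(4 + 2*7*(6 + 7)) = 64 - (-2)*(4 + 2*7*13) = 64 - (-2)*(4 + 182) = 64 - (-2)*186 = 64 - 1*(-372) = 64 + 372 = 436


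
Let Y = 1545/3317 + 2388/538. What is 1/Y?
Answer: 892273/4376103 ≈ 0.20390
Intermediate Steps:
Y = 4376103/892273 (Y = 1545*(1/3317) + 2388*(1/538) = 1545/3317 + 1194/269 = 4376103/892273 ≈ 4.9044)
1/Y = 1/(4376103/892273) = 892273/4376103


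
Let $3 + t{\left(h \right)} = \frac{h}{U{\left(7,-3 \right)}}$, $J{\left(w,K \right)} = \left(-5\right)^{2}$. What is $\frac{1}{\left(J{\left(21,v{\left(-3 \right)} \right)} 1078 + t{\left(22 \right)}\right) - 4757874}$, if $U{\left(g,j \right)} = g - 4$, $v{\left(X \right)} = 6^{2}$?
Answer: $- \frac{3}{14192759} \approx -2.1138 \cdot 10^{-7}$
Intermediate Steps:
$v{\left(X \right)} = 36$
$J{\left(w,K \right)} = 25$
$U{\left(g,j \right)} = -4 + g$ ($U{\left(g,j \right)} = g - 4 = -4 + g$)
$t{\left(h \right)} = -3 + \frac{h}{3}$ ($t{\left(h \right)} = -3 + \frac{h}{-4 + 7} = -3 + \frac{h}{3}$)
$\frac{1}{\left(J{\left(21,v{\left(-3 \right)} \right)} 1078 + t{\left(22 \right)}\right) - 4757874} = \frac{1}{\left(25 \cdot 1078 + \left(-3 + \frac{1}{3} \cdot 22\right)\right) - 4757874} = \frac{1}{\left(26950 + \left(-3 + \frac{22}{3}\right)\right) - 4757874} = \frac{1}{\left(26950 + \frac{13}{3}\right) - 4757874} = \frac{1}{\frac{80863}{3} - 4757874} = \frac{1}{- \frac{14192759}{3}} = - \frac{3}{14192759}$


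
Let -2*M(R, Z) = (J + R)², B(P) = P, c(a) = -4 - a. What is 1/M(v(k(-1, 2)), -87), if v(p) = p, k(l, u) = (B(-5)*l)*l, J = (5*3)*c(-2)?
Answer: -2/1225 ≈ -0.0016327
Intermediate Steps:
J = -30 (J = (5*3)*(-4 - 1*(-2)) = 15*(-4 + 2) = 15*(-2) = -30)
k(l, u) = -5*l² (k(l, u) = (-5*l)*l = -5*l²)
M(R, Z) = -(-30 + R)²/2
1/M(v(k(-1, 2)), -87) = 1/(-(-30 - 5*(-1)²)²/2) = 1/(-(-30 - 5*1)²/2) = 1/(-(-30 - 5)²/2) = 1/(-½*(-35)²) = 1/(-½*1225) = 1/(-1225/2) = -2/1225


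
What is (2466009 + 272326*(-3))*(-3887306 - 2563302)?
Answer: -10637252560848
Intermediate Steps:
(2466009 + 272326*(-3))*(-3887306 - 2563302) = (2466009 - 816978)*(-6450608) = 1649031*(-6450608) = -10637252560848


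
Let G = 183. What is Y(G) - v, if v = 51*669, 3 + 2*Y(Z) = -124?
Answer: -68365/2 ≈ -34183.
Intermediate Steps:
Y(Z) = -127/2 (Y(Z) = -3/2 + (½)*(-124) = -3/2 - 62 = -127/2)
v = 34119
Y(G) - v = -127/2 - 1*34119 = -127/2 - 34119 = -68365/2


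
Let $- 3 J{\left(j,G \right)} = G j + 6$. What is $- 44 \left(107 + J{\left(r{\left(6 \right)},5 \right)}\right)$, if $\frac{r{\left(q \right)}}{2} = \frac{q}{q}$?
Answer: $- \frac{13420}{3} \approx -4473.3$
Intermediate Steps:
$r{\left(q \right)} = 2$ ($r{\left(q \right)} = 2 \frac{q}{q} = 2 \cdot 1 = 2$)
$J{\left(j,G \right)} = -2 - \frac{G j}{3}$ ($J{\left(j,G \right)} = - \frac{G j + 6}{3} = - \frac{6 + G j}{3} = -2 - \frac{G j}{3}$)
$- 44 \left(107 + J{\left(r{\left(6 \right)},5 \right)}\right) = - 44 \left(107 - \left(2 + \frac{5}{3} \cdot 2\right)\right) = - 44 \left(107 - \frac{16}{3}\right) = \left(-44\right) \frac{305}{3} = - \frac{13420}{3}$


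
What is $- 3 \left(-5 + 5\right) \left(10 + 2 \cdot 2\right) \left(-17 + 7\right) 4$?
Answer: $0$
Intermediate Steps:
$- 3 \left(-5 + 5\right) \left(10 + 2 \cdot 2\right) \left(-17 + 7\right) 4 = \left(-3\right) 0 \left(10 + 4\right) \left(-10\right) 4 = 0 \cdot 14 \left(-10\right) 4 = 0 \left(-140\right) 4 = 0 \cdot 4 = 0$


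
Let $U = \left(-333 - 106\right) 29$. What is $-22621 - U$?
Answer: $-9890$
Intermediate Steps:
$U = -12731$ ($U = \left(-439\right) 29 = -12731$)
$-22621 - U = -22621 - -12731 = -22621 + 12731 = -9890$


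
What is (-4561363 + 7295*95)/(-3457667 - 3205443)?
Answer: 1934169/3331555 ≈ 0.58056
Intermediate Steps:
(-4561363 + 7295*95)/(-3457667 - 3205443) = (-4561363 + 693025)/(-6663110) = -3868338*(-1/6663110) = 1934169/3331555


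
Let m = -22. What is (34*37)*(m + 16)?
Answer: -7548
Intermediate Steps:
(34*37)*(m + 16) = (34*37)*(-22 + 16) = 1258*(-6) = -7548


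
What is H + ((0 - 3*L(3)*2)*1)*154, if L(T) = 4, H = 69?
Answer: -3627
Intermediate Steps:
H + ((0 - 3*L(3)*2)*1)*154 = 69 + ((0 - 12*2)*1)*154 = 69 + ((0 - 3*8)*1)*154 = 69 + ((0 - 24)*1)*154 = 69 - 24*1*154 = 69 - 24*154 = 69 - 3696 = -3627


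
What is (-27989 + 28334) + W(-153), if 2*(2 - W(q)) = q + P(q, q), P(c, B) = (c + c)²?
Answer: -92789/2 ≈ -46395.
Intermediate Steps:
P(c, B) = 4*c² (P(c, B) = (2*c)² = 4*c²)
W(q) = 2 - 2*q² - q/2 (W(q) = 2 - (q + 4*q²)/2 = 2 + (-2*q² - q/2) = 2 - 2*q² - q/2)
(-27989 + 28334) + W(-153) = (-27989 + 28334) + (2 - 2*(-153)² - ½*(-153)) = 345 + (2 - 2*23409 + 153/2) = 345 + (2 - 46818 + 153/2) = 345 - 93479/2 = -92789/2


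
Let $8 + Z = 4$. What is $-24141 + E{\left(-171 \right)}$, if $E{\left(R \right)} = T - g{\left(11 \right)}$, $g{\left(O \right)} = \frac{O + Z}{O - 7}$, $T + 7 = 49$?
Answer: $- \frac{96403}{4} \approx -24101.0$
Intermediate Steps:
$Z = -4$ ($Z = -8 + 4 = -4$)
$T = 42$ ($T = -7 + 49 = 42$)
$g{\left(O \right)} = \frac{-4 + O}{-7 + O}$ ($g{\left(O \right)} = \frac{O - 4}{O - 7} = \frac{-4 + O}{-7 + O}$)
$E{\left(R \right)} = \frac{161}{4}$ ($E{\left(R \right)} = 42 - \frac{-4 + 11}{-7 + 11} = 42 - \frac{1}{4} \cdot 7 = 42 - \frac{7}{4} = \frac{161}{4}$)
$-24141 + E{\left(-171 \right)} = -24141 + \frac{161}{4} = - \frac{96403}{4}$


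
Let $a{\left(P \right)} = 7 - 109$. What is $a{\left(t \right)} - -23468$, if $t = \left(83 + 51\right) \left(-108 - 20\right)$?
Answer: $23366$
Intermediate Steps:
$t = -17152$ ($t = 134 \left(-128\right) = -17152$)
$a{\left(P \right)} = -102$
$a{\left(t \right)} - -23468 = -102 - -23468 = -102 + 23468 = 23366$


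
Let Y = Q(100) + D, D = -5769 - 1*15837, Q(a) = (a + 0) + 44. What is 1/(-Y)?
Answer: 1/21462 ≈ 4.6594e-5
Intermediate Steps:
Q(a) = 44 + a (Q(a) = a + 44 = 44 + a)
D = -21606 (D = -5769 - 15837 = -21606)
Y = -21462 (Y = (44 + 100) - 21606 = 144 - 21606 = -21462)
1/(-Y) = 1/(-1*(-21462)) = 1/21462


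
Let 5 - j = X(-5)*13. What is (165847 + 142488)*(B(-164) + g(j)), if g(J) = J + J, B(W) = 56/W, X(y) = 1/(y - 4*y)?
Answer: 300564958/123 ≈ 2.4436e+6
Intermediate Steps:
X(y) = -1/(3*y) (X(y) = 1/(-3*y) = -1/(3*y))
j = 62/15 (j = 5 - (-1/3/(-5))*13 = 5 - (-1/3*(-1/5))*13 = 5 - 13/15 = 62/15 ≈ 4.1333)
g(J) = 2*J
(165847 + 142488)*(B(-164) + g(j)) = (165847 + 142488)*(56/(-164) + 2*(62/15)) = 308335*(56*(-1/164) + 124/15) = 308335*(-14/41 + 124/15) = 308335*(4874/615) = 300564958/123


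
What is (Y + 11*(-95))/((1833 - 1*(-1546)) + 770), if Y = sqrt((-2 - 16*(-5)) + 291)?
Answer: -1045/4149 + sqrt(41)/1383 ≈ -0.24724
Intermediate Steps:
Y = 3*sqrt(41) (Y = sqrt((-2 + 80) + 291) = sqrt(78 + 291) = sqrt(369) = 3*sqrt(41) ≈ 19.209)
(Y + 11*(-95))/((1833 - 1*(-1546)) + 770) = (3*sqrt(41) + 11*(-95))/((1833 - 1*(-1546)) + 770) = (3*sqrt(41) - 1045)/((1833 + 1546) + 770) = (-1045 + 3*sqrt(41))/(3379 + 770) = (-1045 + 3*sqrt(41))/4149 = (-1045 + 3*sqrt(41))*(1/4149) = -1045/4149 + sqrt(41)/1383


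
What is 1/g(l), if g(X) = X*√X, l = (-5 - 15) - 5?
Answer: I/125 ≈ 0.008*I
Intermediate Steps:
l = -25 (l = -20 - 5 = -25)
g(X) = X^(3/2)
1/g(l) = 1/((-25)^(3/2)) = 1/(-125*I) = I/125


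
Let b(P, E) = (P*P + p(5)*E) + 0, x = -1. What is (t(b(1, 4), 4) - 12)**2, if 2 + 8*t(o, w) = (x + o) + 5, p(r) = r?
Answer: 5329/64 ≈ 83.266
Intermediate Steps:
b(P, E) = P**2 + 5*E (b(P, E) = (P*P + 5*E) + 0 = (P**2 + 5*E) + 0 = P**2 + 5*E)
t(o, w) = 1/4 + o/8 (t(o, w) = -1/4 + ((-1 + o) + 5)/8 = -1/4 + (4 + o)/8 = -1/4 + (1/2 + o/8) = 1/4 + o/8)
(t(b(1, 4), 4) - 12)**2 = ((1/4 + (1**2 + 5*4)/8) - 12)**2 = ((1/4 + (1 + 20)/8) - 12)**2 = ((1/4 + (1/8)*21) - 12)**2 = ((1/4 + 21/8) - 12)**2 = (23/8 - 12)**2 = (-73/8)**2 = 5329/64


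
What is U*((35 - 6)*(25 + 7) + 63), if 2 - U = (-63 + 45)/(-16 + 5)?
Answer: 3964/11 ≈ 360.36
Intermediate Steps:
U = 4/11 (U = 2 - (-63 + 45)/(-16 + 5) = 2 - (-18)/(-11) = 2 - (-18)*(-1)/11 = 2 - 1*18/11 = 2 - 18/11 = 4/11 ≈ 0.36364)
U*((35 - 6)*(25 + 7) + 63) = 4*((35 - 6)*(25 + 7) + 63)/11 = 4*(29*32 + 63)/11 = 4*(928 + 63)/11 = (4/11)*991 = 3964/11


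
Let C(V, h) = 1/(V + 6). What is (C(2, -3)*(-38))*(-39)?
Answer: 741/4 ≈ 185.25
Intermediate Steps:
C(V, h) = 1/(6 + V)
(C(2, -3)*(-38))*(-39) = (-38/(6 + 2))*(-39) = (-38/8)*(-39) = ((⅛)*(-38))*(-39) = -19/4*(-39) = 741/4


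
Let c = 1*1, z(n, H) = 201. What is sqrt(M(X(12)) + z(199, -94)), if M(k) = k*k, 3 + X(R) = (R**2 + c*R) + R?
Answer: sqrt(27426) ≈ 165.61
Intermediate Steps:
c = 1
X(R) = -3 + R**2 + 2*R (X(R) = -3 + ((R**2 + 1*R) + R) = -3 + ((R**2 + R) + R) = -3 + ((R + R**2) + R) = -3 + (R**2 + 2*R) = -3 + R**2 + 2*R)
M(k) = k**2
sqrt(M(X(12)) + z(199, -94)) = sqrt((-3 + 12**2 + 2*12)**2 + 201) = sqrt((-3 + 144 + 24)**2 + 201) = sqrt(165**2 + 201) = sqrt(27225 + 201) = sqrt(27426)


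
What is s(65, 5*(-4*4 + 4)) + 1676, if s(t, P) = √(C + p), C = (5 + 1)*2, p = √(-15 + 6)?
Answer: 1676 + √(12 + 3*I) ≈ 1679.5 + 0.42972*I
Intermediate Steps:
p = 3*I (p = √(-9) = 3*I ≈ 3.0*I)
C = 12 (C = 6*2 = 12)
s(t, P) = √(12 + 3*I)
s(65, 5*(-4*4 + 4)) + 1676 = √(12 + 3*I) + 1676 = 1676 + √(12 + 3*I)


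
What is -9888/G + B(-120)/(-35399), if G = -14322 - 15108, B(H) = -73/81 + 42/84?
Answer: 80777797/240413670 ≈ 0.33600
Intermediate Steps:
B(H) = -65/162 (B(H) = -73*1/81 + 42*(1/84) = -73/81 + ½ = -65/162)
G = -29430
-9888/G + B(-120)/(-35399) = -9888/(-29430) - 65/162/(-35399) = -9888*(-1/29430) - 65/162*(-1/35399) = 1648/4905 + 5/441126 = 80777797/240413670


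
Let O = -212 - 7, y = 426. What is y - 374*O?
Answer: 82332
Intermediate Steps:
O = -219
y - 374*O = 426 - 374*(-219) = 426 + 81906 = 82332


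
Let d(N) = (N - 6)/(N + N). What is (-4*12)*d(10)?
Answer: -48/5 ≈ -9.6000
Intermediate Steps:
d(N) = (-6 + N)/(2*N) (d(N) = (-6 + N)/((2*N)) = (-6 + N)*(1/(2*N)) = (-6 + N)/(2*N))
(-4*12)*d(10) = (-4*12)*((1/2)*(-6 + 10)/10) = -24*4/10 = -48*1/5 = -48/5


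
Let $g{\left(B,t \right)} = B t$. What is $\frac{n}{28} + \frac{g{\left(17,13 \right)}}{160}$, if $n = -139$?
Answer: $- \frac{4013}{1120} \approx -3.583$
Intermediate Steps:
$\frac{n}{28} + \frac{g{\left(17,13 \right)}}{160} = - \frac{139}{28} + \frac{17 \cdot 13}{160} = \left(-139\right) \frac{1}{28} + 221 \cdot \frac{1}{160} = - \frac{139}{28} + \frac{221}{160} = - \frac{4013}{1120}$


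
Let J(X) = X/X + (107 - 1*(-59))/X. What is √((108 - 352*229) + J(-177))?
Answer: I*√2521982553/177 ≈ 283.73*I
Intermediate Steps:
J(X) = 1 + 166/X (J(X) = 1 + (107 + 59)/X = 1 + 166/X)
√((108 - 352*229) + J(-177)) = √((108 - 352*229) + (166 - 177)/(-177)) = √((108 - 80608) - 1/177*(-11)) = √(-80500 + 11/177) = √(-14248489/177) = I*√2521982553/177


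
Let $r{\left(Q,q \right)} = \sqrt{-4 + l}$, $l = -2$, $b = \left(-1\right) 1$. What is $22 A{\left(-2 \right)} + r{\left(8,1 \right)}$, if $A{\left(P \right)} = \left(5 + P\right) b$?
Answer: $-66 + i \sqrt{6} \approx -66.0 + 2.4495 i$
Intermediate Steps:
$b = -1$
$A{\left(P \right)} = -5 - P$ ($A{\left(P \right)} = \left(5 + P\right) \left(-1\right) = -5 - P$)
$r{\left(Q,q \right)} = i \sqrt{6}$ ($r{\left(Q,q \right)} = \sqrt{-4 - 2} = \sqrt{-6} = i \sqrt{6}$)
$22 A{\left(-2 \right)} + r{\left(8,1 \right)} = 22 \left(-5 - -2\right) + i \sqrt{6} = 22 \left(-5 + 2\right) + i \sqrt{6} = 22 \left(-3\right) + i \sqrt{6} = -66 + i \sqrt{6}$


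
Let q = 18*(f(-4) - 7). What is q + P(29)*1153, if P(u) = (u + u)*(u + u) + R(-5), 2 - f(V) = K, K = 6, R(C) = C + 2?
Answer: 3875035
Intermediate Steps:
R(C) = 2 + C
f(V) = -4 (f(V) = 2 - 1*6 = 2 - 6 = -4)
P(u) = -3 + 4*u² (P(u) = (u + u)*(u + u) + (2 - 5) = (2*u)*(2*u) - 3 = 4*u² - 3 = -3 + 4*u²)
q = -198 (q = 18*(-4 - 7) = 18*(-11) = -198)
q + P(29)*1153 = -198 + (-3 + 4*29²)*1153 = -198 + (-3 + 4*841)*1153 = -198 + (-3 + 3364)*1153 = -198 + 3361*1153 = -198 + 3875233 = 3875035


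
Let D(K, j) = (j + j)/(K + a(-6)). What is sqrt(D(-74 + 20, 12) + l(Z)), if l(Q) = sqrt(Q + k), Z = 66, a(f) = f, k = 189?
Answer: sqrt(-10 + 25*sqrt(255))/5 ≈ 3.9457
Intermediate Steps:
l(Q) = sqrt(189 + Q) (l(Q) = sqrt(Q + 189) = sqrt(189 + Q))
D(K, j) = 2*j/(-6 + K) (D(K, j) = (j + j)/(K - 6) = (2*j)/(-6 + K) = 2*j/(-6 + K))
sqrt(D(-74 + 20, 12) + l(Z)) = sqrt(2*12/(-6 + (-74 + 20)) + sqrt(189 + 66)) = sqrt(2*12/(-6 - 54) + sqrt(255)) = sqrt(2*12/(-60) + sqrt(255)) = sqrt(2*12*(-1/60) + sqrt(255)) = sqrt(-2/5 + sqrt(255))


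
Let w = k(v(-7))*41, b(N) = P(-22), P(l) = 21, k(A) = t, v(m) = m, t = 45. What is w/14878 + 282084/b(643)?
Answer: 1398961499/104146 ≈ 13433.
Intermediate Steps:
k(A) = 45
b(N) = 21
w = 1845 (w = 45*41 = 1845)
w/14878 + 282084/b(643) = 1845/14878 + 282084/21 = 1845*(1/14878) + 282084*(1/21) = 1845/14878 + 94028/7 = 1398961499/104146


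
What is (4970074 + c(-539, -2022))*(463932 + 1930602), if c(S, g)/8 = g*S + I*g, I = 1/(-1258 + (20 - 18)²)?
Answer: 6850739595826092/209 ≈ 3.2779e+13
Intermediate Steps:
I = -1/1254 (I = 1/(-1258 + 2²) = 1/(-1258 + 4) = 1/(-1254) = -1/1254 ≈ -0.00079745)
c(S, g) = -4*g/627 + 8*S*g (c(S, g) = 8*(g*S - g/1254) = 8*(S*g - g/1254) = 8*(-g/1254 + S*g) = -4*g/627 + 8*S*g)
(4970074 + c(-539, -2022))*(463932 + 1930602) = (4970074 + (4/627)*(-2022)*(-1 + 1254*(-539)))*(463932 + 1930602) = (4970074 + (4/627)*(-2022)*(-1 - 675906))*2394534 = (4970074 + (4/627)*(-2022)*(-675907))*2394534 = (4970074 + 1822245272/209)*2394534 = (2860990738/209)*2394534 = 6850739595826092/209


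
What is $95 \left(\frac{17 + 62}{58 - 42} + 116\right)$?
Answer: $\frac{183825}{16} \approx 11489.0$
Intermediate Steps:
$95 \left(\frac{17 + 62}{58 - 42} + 116\right) = 95 \left(\frac{79}{16} + 116\right) = 95 \cdot \frac{1935}{16} = \frac{183825}{16}$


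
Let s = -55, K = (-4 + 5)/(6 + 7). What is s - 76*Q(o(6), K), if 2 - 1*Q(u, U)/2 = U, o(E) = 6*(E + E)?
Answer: -4515/13 ≈ -347.31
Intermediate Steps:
K = 1/13 ≈ 0.076923
o(E) = 12*E (o(E) = 6*(2*E) = 12*E)
Q(u, U) = 4 - 2*U
s - 76*Q(o(6), K) = -55 - 76*(4 - 2*1/13) = -55 - 76*(4 - 2/13) = -55 - 76*50/13 = -55 - 3800/13 = -4515/13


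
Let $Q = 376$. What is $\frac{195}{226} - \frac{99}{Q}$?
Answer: $\frac{25473}{42488} \approx 0.59953$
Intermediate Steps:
$\frac{195}{226} - \frac{99}{Q} = \frac{195}{226} - \frac{99}{376} = \frac{25473}{42488}$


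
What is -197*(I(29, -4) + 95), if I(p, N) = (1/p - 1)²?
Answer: -15893763/841 ≈ -18899.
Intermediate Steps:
I(p, N) = (-1 + 1/p)²
-197*(I(29, -4) + 95) = -197*((-1 + 29)²/29² + 95) = -197*((1/841)*28² + 95) = -197*((1/841)*784 + 95) = -197*(784/841 + 95) = -197*80679/841 = -15893763/841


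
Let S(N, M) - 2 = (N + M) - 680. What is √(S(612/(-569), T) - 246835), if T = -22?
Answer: I*√80142527363/569 ≈ 497.53*I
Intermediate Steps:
S(N, M) = -678 + M + N (S(N, M) = 2 + ((N + M) - 680) = 2 + ((M + N) - 680) = 2 + (-680 + M + N) = -678 + M + N)
√(S(612/(-569), T) - 246835) = √((-678 - 22 + 612/(-569)) - 246835) = √((-678 - 22 + 612*(-1/569)) - 246835) = √((-678 - 22 - 612/569) - 246835) = √(-398912/569 - 246835) = √(-140848027/569) = I*√80142527363/569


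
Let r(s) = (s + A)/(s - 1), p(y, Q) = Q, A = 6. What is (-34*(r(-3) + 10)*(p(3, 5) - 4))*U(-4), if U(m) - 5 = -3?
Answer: -629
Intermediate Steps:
U(m) = 2 (U(m) = 5 - 3 = 2)
r(s) = (6 + s)/(-1 + s) (r(s) = (s + 6)/(s - 1) = (6 + s)/(-1 + s))
(-34*(r(-3) + 10)*(p(3, 5) - 4))*U(-4) = -34*((6 - 3)/(-1 - 3) + 10)*(5 - 4)*2 = -34*(3/(-4) + 10)*2 = -34*(-¼*3 + 10)*2 = -34*(-¾ + 10)*2 = -629/2*2 = -629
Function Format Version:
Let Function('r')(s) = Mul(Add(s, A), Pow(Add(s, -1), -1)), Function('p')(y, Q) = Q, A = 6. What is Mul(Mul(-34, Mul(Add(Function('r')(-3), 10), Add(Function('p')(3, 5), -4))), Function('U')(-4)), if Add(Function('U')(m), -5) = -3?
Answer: -629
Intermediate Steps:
Function('U')(m) = 2 (Function('U')(m) = Add(5, -3) = 2)
Function('r')(s) = Mul(Pow(Add(-1, s), -1), Add(6, s)) (Function('r')(s) = Mul(Add(s, 6), Pow(Add(s, -1), -1)) = Mul(Add(6, s), Pow(Add(-1, s), -1)) = Mul(Pow(Add(-1, s), -1), Add(6, s)))
Mul(Mul(-34, Mul(Add(Function('r')(-3), 10), Add(Function('p')(3, 5), -4))), Function('U')(-4)) = Mul(Mul(-34, Mul(Add(Mul(Pow(Add(-1, -3), -1), Add(6, -3)), 10), Add(5, -4))), 2) = Mul(Mul(-34, Mul(Add(Mul(Pow(-4, -1), 3), 10), 1)), 2) = Mul(Mul(-34, Mul(Add(Mul(Rational(-1, 4), 3), 10), 1)), 2) = Mul(Mul(-34, Mul(Add(Rational(-3, 4), 10), 1)), 2) = Mul(Mul(-34, Mul(Rational(37, 4), 1)), 2) = Mul(Mul(-34, Rational(37, 4)), 2) = Mul(Rational(-629, 2), 2) = -629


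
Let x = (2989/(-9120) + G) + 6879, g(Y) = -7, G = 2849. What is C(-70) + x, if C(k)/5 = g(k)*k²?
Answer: -1475363629/9120 ≈ -1.6177e+5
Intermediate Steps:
C(k) = -35*k² (C(k) = 5*(-7*k²) = -35*k²)
x = 88716371/9120 (x = (2989/(-9120) + 2849) + 6879 = (2989*(-1/9120) + 2849) + 6879 = (-2989/9120 + 2849) + 6879 = 25979891/9120 + 6879 = 88716371/9120 ≈ 9727.7)
C(-70) + x = -35*(-70)² + 88716371/9120 = -35*4900 + 88716371/9120 = -171500 + 88716371/9120 = -1475363629/9120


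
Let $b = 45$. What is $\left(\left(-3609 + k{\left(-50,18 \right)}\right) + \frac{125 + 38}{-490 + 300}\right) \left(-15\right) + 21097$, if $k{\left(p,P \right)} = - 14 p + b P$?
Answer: $\frac{1998605}{38} \approx 52595.0$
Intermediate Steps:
$k{\left(p,P \right)} = - 14 p + 45 P$
$\left(\left(-3609 + k{\left(-50,18 \right)}\right) + \frac{125 + 38}{-490 + 300}\right) \left(-15\right) + 21097 = \left(\left(-3609 + \left(\left(-14\right) \left(-50\right) + 45 \cdot 18\right)\right) + \frac{125 + 38}{-490 + 300}\right) \left(-15\right) + 21097 = \left(\left(-3609 + \left(700 + 810\right)\right) + \frac{163}{-190}\right) \left(-15\right) + 21097 = \left(\left(-3609 + 1510\right) + 163 \left(- \frac{1}{190}\right)\right) \left(-15\right) + 21097 = \left(-2099 - \frac{163}{190}\right) \left(-15\right) + 21097 = \left(- \frac{398973}{190}\right) \left(-15\right) + 21097 = \frac{1196919}{38} + 21097 = \frac{1998605}{38}$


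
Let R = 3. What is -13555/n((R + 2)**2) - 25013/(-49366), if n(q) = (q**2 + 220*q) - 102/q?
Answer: -12901338951/7554133418 ≈ -1.7079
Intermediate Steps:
n(q) = q**2 - 102/q + 220*q
-13555/n((R + 2)**2) - 25013/(-49366) = -13555*(3 + 2)**2/(-102 + ((3 + 2)**2)**2*(220 + (3 + 2)**2)) - 25013/(-49366) = -13555*25/(-102 + (5**2)**2*(220 + 5**2)) - 25013*(-1/49366) = -13555*25/(-102 + 25**2*(220 + 25)) + 25013/49366 = -13555*25/(-102 + 625*245) + 25013/49366 = -13555*25/(-102 + 153125) + 25013/49366 = -13555/((1/25)*153023) + 25013/49366 = -13555/153023/25 + 25013/49366 = -13555*25/153023 + 25013/49366 = -338875/153023 + 25013/49366 = -12901338951/7554133418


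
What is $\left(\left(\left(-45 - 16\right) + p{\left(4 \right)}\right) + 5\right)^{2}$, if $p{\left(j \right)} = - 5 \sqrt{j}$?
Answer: $4356$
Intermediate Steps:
$\left(\left(\left(-45 - 16\right) + p{\left(4 \right)}\right) + 5\right)^{2} = \left(\left(\left(-45 - 16\right) - 5 \sqrt{4}\right) + 5\right)^{2} = \left(\left(-61 - 10\right) + 5\right)^{2} = \left(-71 + 5\right)^{2} = \left(-66\right)^{2} = 4356$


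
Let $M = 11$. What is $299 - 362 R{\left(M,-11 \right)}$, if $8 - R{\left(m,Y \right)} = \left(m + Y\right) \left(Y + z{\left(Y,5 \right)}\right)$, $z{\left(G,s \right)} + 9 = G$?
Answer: $-2597$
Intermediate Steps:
$z{\left(G,s \right)} = -9 + G$
$R{\left(m,Y \right)} = 8 - \left(-9 + 2 Y\right) \left(Y + m\right)$ ($R{\left(m,Y \right)} = 8 - \left(m + Y\right) \left(Y + \left(-9 + Y\right)\right) = 8 - \left(Y + m\right) \left(-9 + 2 Y\right) = 8 - \left(-9 + 2 Y\right) \left(Y + m\right)$)
$299 - 362 R{\left(M,-11 \right)} = 299 - 362 \left(8 - \left(-11\right)^{2} - \left(-11\right) 11 - - 11 \left(-9 - 11\right) - 11 \left(-9 - 11\right)\right) = 299 - 362 \left(8 - 121 + 121 - \left(-11\right) \left(-20\right) - 11 \left(-20\right)\right) = 299 - 362 \left(8 - 121 + 121 - 220 + 220\right) = 299 - 2896 = -2597$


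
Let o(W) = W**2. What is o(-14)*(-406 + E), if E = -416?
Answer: -161112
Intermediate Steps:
o(-14)*(-406 + E) = (-14)**2*(-406 - 416) = 196*(-822) = -161112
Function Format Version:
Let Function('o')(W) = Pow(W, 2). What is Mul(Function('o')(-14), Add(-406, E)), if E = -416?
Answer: -161112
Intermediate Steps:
Mul(Function('o')(-14), Add(-406, E)) = Mul(Pow(-14, 2), Add(-406, -416)) = Mul(196, -822) = -161112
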